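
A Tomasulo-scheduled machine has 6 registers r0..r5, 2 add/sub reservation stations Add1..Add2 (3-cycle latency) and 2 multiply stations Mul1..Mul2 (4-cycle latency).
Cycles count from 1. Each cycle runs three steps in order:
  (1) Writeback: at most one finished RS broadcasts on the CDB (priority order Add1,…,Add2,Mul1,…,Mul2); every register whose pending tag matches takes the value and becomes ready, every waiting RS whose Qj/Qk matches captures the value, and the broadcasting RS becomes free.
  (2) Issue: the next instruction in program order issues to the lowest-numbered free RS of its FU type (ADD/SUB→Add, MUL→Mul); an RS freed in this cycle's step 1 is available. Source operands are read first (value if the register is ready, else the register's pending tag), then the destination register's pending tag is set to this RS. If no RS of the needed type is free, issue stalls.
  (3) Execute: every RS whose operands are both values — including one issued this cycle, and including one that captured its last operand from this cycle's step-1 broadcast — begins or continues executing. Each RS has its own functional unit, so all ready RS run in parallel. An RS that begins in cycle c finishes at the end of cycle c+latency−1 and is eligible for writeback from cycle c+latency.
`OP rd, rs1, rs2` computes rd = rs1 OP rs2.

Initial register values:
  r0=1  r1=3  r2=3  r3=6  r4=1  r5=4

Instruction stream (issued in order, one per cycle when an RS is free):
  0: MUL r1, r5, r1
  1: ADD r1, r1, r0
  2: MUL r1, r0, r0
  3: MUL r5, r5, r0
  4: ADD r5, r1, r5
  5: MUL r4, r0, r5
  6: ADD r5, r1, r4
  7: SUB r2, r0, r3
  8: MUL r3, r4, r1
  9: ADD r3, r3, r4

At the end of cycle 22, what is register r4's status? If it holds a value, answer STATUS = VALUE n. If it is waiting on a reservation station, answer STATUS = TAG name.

cycle 1: issue MUL r1<-Mul1 // r0:1,r1:Mul1,r2:3,r3:6,r4:1,r5:4
cycle 2: issue ADD r1<-Add1 // r0:1,r1:Add1,r2:3,r3:6,r4:1,r5:4
cycle 3: issue MUL r1<-Mul2 // r0:1,r1:Mul2,r2:3,r3:6,r4:1,r5:4
cycle 4: stall // r0:1,r1:Mul2,r2:3,r3:6,r4:1,r5:4
cycle 5: CDB Mul1=12; issue MUL r5<-Mul1 // r0:1,r1:Mul2,r2:3,r3:6,r4:1,r5:Mul1
cycle 6: issue ADD r5<-Add2 // r0:1,r1:Mul2,r2:3,r3:6,r4:1,r5:Add2
cycle 7: CDB Mul2=1; issue MUL r4<-Mul2 // r0:1,r1:1,r2:3,r3:6,r4:Mul2,r5:Add2
cycle 8: CDB Add1=13; issue ADD r5<-Add1 // r0:1,r1:1,r2:3,r3:6,r4:Mul2,r5:Add1
cycle 9: CDB Mul1=4; stall // r0:1,r1:1,r2:3,r3:6,r4:Mul2,r5:Add1
cycle 10: stall // r0:1,r1:1,r2:3,r3:6,r4:Mul2,r5:Add1
cycle 11: stall // r0:1,r1:1,r2:3,r3:6,r4:Mul2,r5:Add1
cycle 12: CDB Add2=5; issue SUB r2<-Add2 // r0:1,r1:1,r2:Add2,r3:6,r4:Mul2,r5:Add1
cycle 13: issue MUL r3<-Mul1 // r0:1,r1:1,r2:Add2,r3:Mul1,r4:Mul2,r5:Add1
cycle 14: stall // r0:1,r1:1,r2:Add2,r3:Mul1,r4:Mul2,r5:Add1
cycle 15: CDB Add2=-5; issue ADD r3<-Add2 // r0:1,r1:1,r2:-5,r3:Add2,r4:Mul2,r5:Add1
cycle 16: CDB Mul2=5 // r0:1,r1:1,r2:-5,r3:Add2,r4:5,r5:Add1
cycle 17: - // r0:1,r1:1,r2:-5,r3:Add2,r4:5,r5:Add1
cycle 18: - // r0:1,r1:1,r2:-5,r3:Add2,r4:5,r5:Add1
cycle 19: CDB Add1=6 // r0:1,r1:1,r2:-5,r3:Add2,r4:5,r5:6
cycle 20: CDB Mul1=5 // r0:1,r1:1,r2:-5,r3:Add2,r4:5,r5:6
cycle 21: - // r0:1,r1:1,r2:-5,r3:Add2,r4:5,r5:6
cycle 22: - // r0:1,r1:1,r2:-5,r3:Add2,r4:5,r5:6

STATUS = VALUE 5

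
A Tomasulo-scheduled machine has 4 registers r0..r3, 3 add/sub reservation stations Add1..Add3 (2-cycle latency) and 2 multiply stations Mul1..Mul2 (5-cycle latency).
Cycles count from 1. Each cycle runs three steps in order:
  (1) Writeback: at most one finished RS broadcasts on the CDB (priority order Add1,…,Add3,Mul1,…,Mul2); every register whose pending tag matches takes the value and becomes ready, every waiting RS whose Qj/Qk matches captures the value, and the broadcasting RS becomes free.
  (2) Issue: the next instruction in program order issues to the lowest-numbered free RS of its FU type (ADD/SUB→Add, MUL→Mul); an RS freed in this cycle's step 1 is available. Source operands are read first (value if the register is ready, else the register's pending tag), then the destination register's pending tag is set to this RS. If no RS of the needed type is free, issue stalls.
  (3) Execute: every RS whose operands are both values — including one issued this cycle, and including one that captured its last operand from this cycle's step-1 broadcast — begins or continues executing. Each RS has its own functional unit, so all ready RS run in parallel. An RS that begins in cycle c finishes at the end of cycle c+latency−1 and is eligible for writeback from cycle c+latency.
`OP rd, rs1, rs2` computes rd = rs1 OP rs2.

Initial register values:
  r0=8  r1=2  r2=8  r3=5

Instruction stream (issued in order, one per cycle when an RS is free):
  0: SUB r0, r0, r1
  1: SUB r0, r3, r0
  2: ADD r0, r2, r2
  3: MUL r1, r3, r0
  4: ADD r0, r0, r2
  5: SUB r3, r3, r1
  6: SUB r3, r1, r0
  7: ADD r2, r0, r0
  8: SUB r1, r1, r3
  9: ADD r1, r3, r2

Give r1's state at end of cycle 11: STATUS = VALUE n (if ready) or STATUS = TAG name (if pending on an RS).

cycle 1: issue SUB r0<-Add1 // r0:Add1,r1:2,r2:8,r3:5
cycle 2: issue SUB r0<-Add2 // r0:Add2,r1:2,r2:8,r3:5
cycle 3: CDB Add1=6; issue ADD r0<-Add1 // r0:Add1,r1:2,r2:8,r3:5
cycle 4: issue MUL r1<-Mul1 // r0:Add1,r1:Mul1,r2:8,r3:5
cycle 5: CDB Add1=16; issue ADD r0<-Add1 // r0:Add1,r1:Mul1,r2:8,r3:5
cycle 6: CDB Add2=-1; issue SUB r3<-Add2 // r0:Add1,r1:Mul1,r2:8,r3:Add2
cycle 7: CDB Add1=24; issue SUB r3<-Add1 // r0:24,r1:Mul1,r2:8,r3:Add1
cycle 8: issue ADD r2<-Add3 // r0:24,r1:Mul1,r2:Add3,r3:Add1
cycle 9: stall // r0:24,r1:Mul1,r2:Add3,r3:Add1
cycle 10: CDB Add3=48; issue SUB r1<-Add3 // r0:24,r1:Add3,r2:48,r3:Add1
cycle 11: CDB Mul1=80; stall // r0:24,r1:Add3,r2:48,r3:Add1

STATUS = TAG Add3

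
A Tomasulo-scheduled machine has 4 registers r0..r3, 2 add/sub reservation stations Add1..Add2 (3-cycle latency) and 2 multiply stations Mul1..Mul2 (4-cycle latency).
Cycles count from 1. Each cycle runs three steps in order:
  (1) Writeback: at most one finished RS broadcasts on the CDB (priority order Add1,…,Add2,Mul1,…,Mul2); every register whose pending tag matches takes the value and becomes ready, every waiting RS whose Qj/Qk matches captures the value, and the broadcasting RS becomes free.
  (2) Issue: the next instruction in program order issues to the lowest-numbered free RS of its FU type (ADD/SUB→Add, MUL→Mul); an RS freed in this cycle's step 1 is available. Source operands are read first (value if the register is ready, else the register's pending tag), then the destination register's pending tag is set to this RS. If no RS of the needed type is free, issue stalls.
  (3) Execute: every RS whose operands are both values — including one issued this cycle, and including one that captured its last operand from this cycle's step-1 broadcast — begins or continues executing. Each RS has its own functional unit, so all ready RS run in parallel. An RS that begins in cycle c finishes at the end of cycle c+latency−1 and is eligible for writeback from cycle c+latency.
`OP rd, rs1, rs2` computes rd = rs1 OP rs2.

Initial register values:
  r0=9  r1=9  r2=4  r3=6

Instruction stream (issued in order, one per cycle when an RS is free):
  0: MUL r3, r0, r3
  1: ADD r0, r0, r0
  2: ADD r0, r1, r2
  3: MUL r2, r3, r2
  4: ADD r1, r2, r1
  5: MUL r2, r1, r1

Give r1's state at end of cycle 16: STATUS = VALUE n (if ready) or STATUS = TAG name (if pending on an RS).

STATUS = VALUE 225

cycle 1: issue MUL r3<-Mul1 // r0:9,r1:9,r2:4,r3:Mul1
cycle 2: issue ADD r0<-Add1 // r0:Add1,r1:9,r2:4,r3:Mul1
cycle 3: issue ADD r0<-Add2 // r0:Add2,r1:9,r2:4,r3:Mul1
cycle 4: issue MUL r2<-Mul2 // r0:Add2,r1:9,r2:Mul2,r3:Mul1
cycle 5: CDB Add1=18; issue ADD r1<-Add1 // r0:Add2,r1:Add1,r2:Mul2,r3:Mul1
cycle 6: CDB Add2=13; stall // r0:13,r1:Add1,r2:Mul2,r3:Mul1
cycle 7: CDB Mul1=54; issue MUL r2<-Mul1 // r0:13,r1:Add1,r2:Mul1,r3:54
cycle 8: - // r0:13,r1:Add1,r2:Mul1,r3:54
cycle 9: - // r0:13,r1:Add1,r2:Mul1,r3:54
cycle 10: - // r0:13,r1:Add1,r2:Mul1,r3:54
cycle 11: CDB Mul2=216 // r0:13,r1:Add1,r2:Mul1,r3:54
cycle 12: - // r0:13,r1:Add1,r2:Mul1,r3:54
cycle 13: - // r0:13,r1:Add1,r2:Mul1,r3:54
cycle 14: CDB Add1=225 // r0:13,r1:225,r2:Mul1,r3:54
cycle 15: - // r0:13,r1:225,r2:Mul1,r3:54
cycle 16: - // r0:13,r1:225,r2:Mul1,r3:54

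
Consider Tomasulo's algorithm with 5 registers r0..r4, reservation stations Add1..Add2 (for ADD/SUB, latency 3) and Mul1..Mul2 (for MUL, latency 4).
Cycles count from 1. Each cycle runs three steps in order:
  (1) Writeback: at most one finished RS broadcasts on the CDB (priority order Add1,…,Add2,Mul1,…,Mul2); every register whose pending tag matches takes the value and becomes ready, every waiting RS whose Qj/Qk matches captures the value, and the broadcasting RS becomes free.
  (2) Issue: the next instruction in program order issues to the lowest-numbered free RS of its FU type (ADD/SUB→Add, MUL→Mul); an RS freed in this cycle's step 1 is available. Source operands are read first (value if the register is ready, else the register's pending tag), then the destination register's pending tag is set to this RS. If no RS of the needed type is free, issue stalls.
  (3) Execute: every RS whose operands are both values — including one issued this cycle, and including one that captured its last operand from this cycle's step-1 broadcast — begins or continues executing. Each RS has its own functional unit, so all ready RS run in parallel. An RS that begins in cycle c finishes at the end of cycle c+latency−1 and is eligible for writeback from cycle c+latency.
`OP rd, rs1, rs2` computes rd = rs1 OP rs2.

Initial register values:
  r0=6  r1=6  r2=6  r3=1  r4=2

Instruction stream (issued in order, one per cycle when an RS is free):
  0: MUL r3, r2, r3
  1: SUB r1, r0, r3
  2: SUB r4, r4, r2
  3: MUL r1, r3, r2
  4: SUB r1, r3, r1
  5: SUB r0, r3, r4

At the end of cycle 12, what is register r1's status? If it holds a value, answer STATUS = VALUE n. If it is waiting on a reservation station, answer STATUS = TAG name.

STATUS = VALUE -30

  c1: issue MUL r3<-Mul1  regs: r0:6,r1:6,r2:6,r3:Mul1,r4:2
  c2: issue SUB r1<-Add1  regs: r0:6,r1:Add1,r2:6,r3:Mul1,r4:2
  c3: issue SUB r4<-Add2  regs: r0:6,r1:Add1,r2:6,r3:Mul1,r4:Add2
  c4: issue MUL r1<-Mul2  regs: r0:6,r1:Mul2,r2:6,r3:Mul1,r4:Add2
  c5: CDB Mul1=6; stall  regs: r0:6,r1:Mul2,r2:6,r3:6,r4:Add2
  c6: CDB Add2=-4; issue SUB r1<-Add2  regs: r0:6,r1:Add2,r2:6,r3:6,r4:-4
  c7: stall  regs: r0:6,r1:Add2,r2:6,r3:6,r4:-4
  c8: CDB Add1=0; issue SUB r0<-Add1  regs: r0:Add1,r1:Add2,r2:6,r3:6,r4:-4
  c9: CDB Mul2=36  regs: r0:Add1,r1:Add2,r2:6,r3:6,r4:-4
  c10: -  regs: r0:Add1,r1:Add2,r2:6,r3:6,r4:-4
  c11: CDB Add1=10  regs: r0:10,r1:Add2,r2:6,r3:6,r4:-4
  c12: CDB Add2=-30  regs: r0:10,r1:-30,r2:6,r3:6,r4:-4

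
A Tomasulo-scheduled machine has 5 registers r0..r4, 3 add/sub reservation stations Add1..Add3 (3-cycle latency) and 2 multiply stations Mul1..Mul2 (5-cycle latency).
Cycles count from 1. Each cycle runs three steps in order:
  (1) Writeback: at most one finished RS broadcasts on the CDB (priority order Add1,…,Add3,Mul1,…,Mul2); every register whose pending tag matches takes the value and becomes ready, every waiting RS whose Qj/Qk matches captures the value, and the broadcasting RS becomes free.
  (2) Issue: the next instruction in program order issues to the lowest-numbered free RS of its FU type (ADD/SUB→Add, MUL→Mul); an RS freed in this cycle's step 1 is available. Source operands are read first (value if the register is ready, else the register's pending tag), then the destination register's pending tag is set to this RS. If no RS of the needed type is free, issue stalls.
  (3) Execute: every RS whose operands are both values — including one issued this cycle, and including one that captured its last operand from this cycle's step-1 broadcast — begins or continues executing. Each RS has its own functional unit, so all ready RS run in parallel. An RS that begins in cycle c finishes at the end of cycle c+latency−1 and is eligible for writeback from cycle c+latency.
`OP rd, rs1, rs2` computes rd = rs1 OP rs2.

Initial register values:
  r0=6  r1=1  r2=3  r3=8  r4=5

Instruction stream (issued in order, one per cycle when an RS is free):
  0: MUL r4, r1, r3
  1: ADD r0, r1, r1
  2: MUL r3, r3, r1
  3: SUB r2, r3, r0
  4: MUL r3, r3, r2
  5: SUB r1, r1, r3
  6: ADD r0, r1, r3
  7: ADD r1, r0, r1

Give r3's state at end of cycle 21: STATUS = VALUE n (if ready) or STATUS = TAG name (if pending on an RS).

  c1: issue MUL r4<-Mul1  regs: r0:6,r1:1,r2:3,r3:8,r4:Mul1
  c2: issue ADD r0<-Add1  regs: r0:Add1,r1:1,r2:3,r3:8,r4:Mul1
  c3: issue MUL r3<-Mul2  regs: r0:Add1,r1:1,r2:3,r3:Mul2,r4:Mul1
  c4: issue SUB r2<-Add2  regs: r0:Add1,r1:1,r2:Add2,r3:Mul2,r4:Mul1
  c5: CDB Add1=2; stall  regs: r0:2,r1:1,r2:Add2,r3:Mul2,r4:Mul1
  c6: CDB Mul1=8; issue MUL r3<-Mul1  regs: r0:2,r1:1,r2:Add2,r3:Mul1,r4:8
  c7: issue SUB r1<-Add1  regs: r0:2,r1:Add1,r2:Add2,r3:Mul1,r4:8
  c8: CDB Mul2=8; issue ADD r0<-Add3  regs: r0:Add3,r1:Add1,r2:Add2,r3:Mul1,r4:8
  c9: stall  regs: r0:Add3,r1:Add1,r2:Add2,r3:Mul1,r4:8
  c10: stall  regs: r0:Add3,r1:Add1,r2:Add2,r3:Mul1,r4:8
  c11: CDB Add2=6; issue ADD r1<-Add2  regs: r0:Add3,r1:Add2,r2:6,r3:Mul1,r4:8
  c12: -  regs: r0:Add3,r1:Add2,r2:6,r3:Mul1,r4:8
  c13: -  regs: r0:Add3,r1:Add2,r2:6,r3:Mul1,r4:8
  c14: -  regs: r0:Add3,r1:Add2,r2:6,r3:Mul1,r4:8
  c15: -  regs: r0:Add3,r1:Add2,r2:6,r3:Mul1,r4:8
  c16: CDB Mul1=48  regs: r0:Add3,r1:Add2,r2:6,r3:48,r4:8
  c17: -  regs: r0:Add3,r1:Add2,r2:6,r3:48,r4:8
  c18: -  regs: r0:Add3,r1:Add2,r2:6,r3:48,r4:8
  c19: CDB Add1=-47  regs: r0:Add3,r1:Add2,r2:6,r3:48,r4:8
  c20: -  regs: r0:Add3,r1:Add2,r2:6,r3:48,r4:8
  c21: -  regs: r0:Add3,r1:Add2,r2:6,r3:48,r4:8

STATUS = VALUE 48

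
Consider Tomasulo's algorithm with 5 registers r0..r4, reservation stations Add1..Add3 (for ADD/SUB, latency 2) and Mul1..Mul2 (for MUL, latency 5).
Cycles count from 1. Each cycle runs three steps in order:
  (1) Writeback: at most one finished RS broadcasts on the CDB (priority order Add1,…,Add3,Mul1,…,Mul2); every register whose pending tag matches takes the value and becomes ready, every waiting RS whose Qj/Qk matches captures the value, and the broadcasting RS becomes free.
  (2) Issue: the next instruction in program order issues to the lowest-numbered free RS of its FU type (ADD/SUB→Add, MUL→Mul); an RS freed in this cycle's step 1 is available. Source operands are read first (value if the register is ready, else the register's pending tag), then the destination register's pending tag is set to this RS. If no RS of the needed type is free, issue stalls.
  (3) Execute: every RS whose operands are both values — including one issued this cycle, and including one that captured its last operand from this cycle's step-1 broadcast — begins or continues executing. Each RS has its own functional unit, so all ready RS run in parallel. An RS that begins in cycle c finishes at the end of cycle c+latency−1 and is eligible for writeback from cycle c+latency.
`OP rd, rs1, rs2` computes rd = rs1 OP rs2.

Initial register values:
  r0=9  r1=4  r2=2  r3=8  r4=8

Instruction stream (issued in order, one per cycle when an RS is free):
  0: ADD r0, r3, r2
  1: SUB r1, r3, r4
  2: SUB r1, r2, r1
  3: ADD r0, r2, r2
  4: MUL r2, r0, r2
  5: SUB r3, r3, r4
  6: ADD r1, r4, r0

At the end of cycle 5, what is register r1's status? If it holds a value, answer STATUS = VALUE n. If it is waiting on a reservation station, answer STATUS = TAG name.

c1: issue ADD r0<-Add1 | r0:Add1,r1:4,r2:2,r3:8,r4:8
c2: issue SUB r1<-Add2 | r0:Add1,r1:Add2,r2:2,r3:8,r4:8
c3: CDB Add1=10; issue SUB r1<-Add1 | r0:10,r1:Add1,r2:2,r3:8,r4:8
c4: CDB Add2=0; issue ADD r0<-Add2 | r0:Add2,r1:Add1,r2:2,r3:8,r4:8
c5: issue MUL r2<-Mul1 | r0:Add2,r1:Add1,r2:Mul1,r3:8,r4:8

STATUS = TAG Add1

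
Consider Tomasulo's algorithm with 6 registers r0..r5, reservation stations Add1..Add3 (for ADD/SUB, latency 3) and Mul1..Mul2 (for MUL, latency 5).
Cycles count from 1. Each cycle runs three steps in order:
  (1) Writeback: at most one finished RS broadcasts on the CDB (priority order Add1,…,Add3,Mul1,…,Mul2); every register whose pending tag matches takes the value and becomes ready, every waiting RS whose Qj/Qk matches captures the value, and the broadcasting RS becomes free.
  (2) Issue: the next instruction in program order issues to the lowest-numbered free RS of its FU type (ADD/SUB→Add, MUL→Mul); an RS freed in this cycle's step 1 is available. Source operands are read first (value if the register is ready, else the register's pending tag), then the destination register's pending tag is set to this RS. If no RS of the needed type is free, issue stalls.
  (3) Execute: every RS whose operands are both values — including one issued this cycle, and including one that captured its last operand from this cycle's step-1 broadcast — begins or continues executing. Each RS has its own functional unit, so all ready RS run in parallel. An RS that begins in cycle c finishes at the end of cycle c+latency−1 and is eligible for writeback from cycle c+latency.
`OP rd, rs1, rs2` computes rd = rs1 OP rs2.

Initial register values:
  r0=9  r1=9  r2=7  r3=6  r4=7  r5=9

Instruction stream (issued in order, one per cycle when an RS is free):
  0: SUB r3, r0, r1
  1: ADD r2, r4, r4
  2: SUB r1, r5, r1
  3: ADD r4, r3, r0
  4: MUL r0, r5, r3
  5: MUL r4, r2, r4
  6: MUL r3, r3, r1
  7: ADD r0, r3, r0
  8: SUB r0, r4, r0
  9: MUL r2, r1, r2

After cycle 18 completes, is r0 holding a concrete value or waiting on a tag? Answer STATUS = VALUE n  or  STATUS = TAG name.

STATUS = TAG Add2

cycle 1: issue SUB r3<-Add1 // r0:9,r1:9,r2:7,r3:Add1,r4:7,r5:9
cycle 2: issue ADD r2<-Add2 // r0:9,r1:9,r2:Add2,r3:Add1,r4:7,r5:9
cycle 3: issue SUB r1<-Add3 // r0:9,r1:Add3,r2:Add2,r3:Add1,r4:7,r5:9
cycle 4: CDB Add1=0; issue ADD r4<-Add1 // r0:9,r1:Add3,r2:Add2,r3:0,r4:Add1,r5:9
cycle 5: CDB Add2=14; issue MUL r0<-Mul1 // r0:Mul1,r1:Add3,r2:14,r3:0,r4:Add1,r5:9
cycle 6: CDB Add3=0; issue MUL r4<-Mul2 // r0:Mul1,r1:0,r2:14,r3:0,r4:Mul2,r5:9
cycle 7: CDB Add1=9; stall // r0:Mul1,r1:0,r2:14,r3:0,r4:Mul2,r5:9
cycle 8: stall // r0:Mul1,r1:0,r2:14,r3:0,r4:Mul2,r5:9
cycle 9: stall // r0:Mul1,r1:0,r2:14,r3:0,r4:Mul2,r5:9
cycle 10: CDB Mul1=0; issue MUL r3<-Mul1 // r0:0,r1:0,r2:14,r3:Mul1,r4:Mul2,r5:9
cycle 11: issue ADD r0<-Add1 // r0:Add1,r1:0,r2:14,r3:Mul1,r4:Mul2,r5:9
cycle 12: CDB Mul2=126; issue SUB r0<-Add2 // r0:Add2,r1:0,r2:14,r3:Mul1,r4:126,r5:9
cycle 13: issue MUL r2<-Mul2 // r0:Add2,r1:0,r2:Mul2,r3:Mul1,r4:126,r5:9
cycle 14: - // r0:Add2,r1:0,r2:Mul2,r3:Mul1,r4:126,r5:9
cycle 15: CDB Mul1=0 // r0:Add2,r1:0,r2:Mul2,r3:0,r4:126,r5:9
cycle 16: - // r0:Add2,r1:0,r2:Mul2,r3:0,r4:126,r5:9
cycle 17: - // r0:Add2,r1:0,r2:Mul2,r3:0,r4:126,r5:9
cycle 18: CDB Add1=0 // r0:Add2,r1:0,r2:Mul2,r3:0,r4:126,r5:9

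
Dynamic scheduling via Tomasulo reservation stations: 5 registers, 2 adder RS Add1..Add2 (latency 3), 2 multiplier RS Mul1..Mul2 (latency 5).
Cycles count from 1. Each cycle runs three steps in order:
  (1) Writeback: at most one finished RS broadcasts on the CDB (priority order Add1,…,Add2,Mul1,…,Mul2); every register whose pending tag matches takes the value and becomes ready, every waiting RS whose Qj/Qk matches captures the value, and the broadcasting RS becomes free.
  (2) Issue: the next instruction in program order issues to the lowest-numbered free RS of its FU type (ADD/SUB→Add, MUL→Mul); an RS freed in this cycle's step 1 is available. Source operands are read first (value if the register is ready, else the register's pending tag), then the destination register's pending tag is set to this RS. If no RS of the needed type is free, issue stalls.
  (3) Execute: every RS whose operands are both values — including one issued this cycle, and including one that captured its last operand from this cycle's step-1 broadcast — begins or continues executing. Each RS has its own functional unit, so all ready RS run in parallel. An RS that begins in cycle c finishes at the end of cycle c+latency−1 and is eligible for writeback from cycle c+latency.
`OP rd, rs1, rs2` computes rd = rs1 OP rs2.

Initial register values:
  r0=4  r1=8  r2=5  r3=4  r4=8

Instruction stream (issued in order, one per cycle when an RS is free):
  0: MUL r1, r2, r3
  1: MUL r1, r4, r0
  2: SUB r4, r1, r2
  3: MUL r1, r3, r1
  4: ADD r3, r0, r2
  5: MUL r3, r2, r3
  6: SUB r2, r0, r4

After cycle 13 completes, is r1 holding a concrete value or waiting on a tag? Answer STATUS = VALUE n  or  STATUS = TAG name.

cycle 1: issue MUL r1<-Mul1 // r0:4,r1:Mul1,r2:5,r3:4,r4:8
cycle 2: issue MUL r1<-Mul2 // r0:4,r1:Mul2,r2:5,r3:4,r4:8
cycle 3: issue SUB r4<-Add1 // r0:4,r1:Mul2,r2:5,r3:4,r4:Add1
cycle 4: stall // r0:4,r1:Mul2,r2:5,r3:4,r4:Add1
cycle 5: stall // r0:4,r1:Mul2,r2:5,r3:4,r4:Add1
cycle 6: CDB Mul1=20; issue MUL r1<-Mul1 // r0:4,r1:Mul1,r2:5,r3:4,r4:Add1
cycle 7: CDB Mul2=32; issue ADD r3<-Add2 // r0:4,r1:Mul1,r2:5,r3:Add2,r4:Add1
cycle 8: issue MUL r3<-Mul2 // r0:4,r1:Mul1,r2:5,r3:Mul2,r4:Add1
cycle 9: stall // r0:4,r1:Mul1,r2:5,r3:Mul2,r4:Add1
cycle 10: CDB Add1=27; issue SUB r2<-Add1 // r0:4,r1:Mul1,r2:Add1,r3:Mul2,r4:27
cycle 11: CDB Add2=9 // r0:4,r1:Mul1,r2:Add1,r3:Mul2,r4:27
cycle 12: CDB Mul1=128 // r0:4,r1:128,r2:Add1,r3:Mul2,r4:27
cycle 13: CDB Add1=-23 // r0:4,r1:128,r2:-23,r3:Mul2,r4:27

STATUS = VALUE 128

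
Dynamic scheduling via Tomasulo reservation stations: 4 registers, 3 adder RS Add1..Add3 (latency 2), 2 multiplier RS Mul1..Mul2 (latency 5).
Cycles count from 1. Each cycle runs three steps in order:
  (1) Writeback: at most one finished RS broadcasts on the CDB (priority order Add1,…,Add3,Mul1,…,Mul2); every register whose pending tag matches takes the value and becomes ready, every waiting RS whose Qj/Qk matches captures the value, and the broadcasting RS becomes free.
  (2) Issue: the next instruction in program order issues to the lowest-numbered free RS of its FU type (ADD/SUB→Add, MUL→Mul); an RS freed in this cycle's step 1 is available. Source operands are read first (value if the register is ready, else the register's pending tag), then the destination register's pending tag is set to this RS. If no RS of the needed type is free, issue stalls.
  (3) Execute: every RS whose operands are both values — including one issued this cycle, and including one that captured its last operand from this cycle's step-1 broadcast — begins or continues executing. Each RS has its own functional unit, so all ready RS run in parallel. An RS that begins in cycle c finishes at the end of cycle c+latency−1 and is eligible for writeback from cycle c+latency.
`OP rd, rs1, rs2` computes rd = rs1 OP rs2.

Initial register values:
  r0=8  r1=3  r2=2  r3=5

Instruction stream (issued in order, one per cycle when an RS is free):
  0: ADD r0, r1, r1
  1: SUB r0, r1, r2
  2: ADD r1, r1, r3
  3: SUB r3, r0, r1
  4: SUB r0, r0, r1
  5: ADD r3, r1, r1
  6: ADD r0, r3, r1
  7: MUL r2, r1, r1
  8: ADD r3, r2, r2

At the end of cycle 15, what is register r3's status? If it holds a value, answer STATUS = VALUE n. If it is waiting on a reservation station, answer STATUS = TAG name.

c1: issue ADD r0<-Add1 | r0:Add1,r1:3,r2:2,r3:5
c2: issue SUB r0<-Add2 | r0:Add2,r1:3,r2:2,r3:5
c3: CDB Add1=6; issue ADD r1<-Add1 | r0:Add2,r1:Add1,r2:2,r3:5
c4: CDB Add2=1; issue SUB r3<-Add2 | r0:1,r1:Add1,r2:2,r3:Add2
c5: CDB Add1=8; issue SUB r0<-Add1 | r0:Add1,r1:8,r2:2,r3:Add2
c6: issue ADD r3<-Add3 | r0:Add1,r1:8,r2:2,r3:Add3
c7: CDB Add1=-7; issue ADD r0<-Add1 | r0:Add1,r1:8,r2:2,r3:Add3
c8: CDB Add2=-7; issue MUL r2<-Mul1 | r0:Add1,r1:8,r2:Mul1,r3:Add3
c9: CDB Add3=16; issue ADD r3<-Add2 | r0:Add1,r1:8,r2:Mul1,r3:Add2
c10: - | r0:Add1,r1:8,r2:Mul1,r3:Add2
c11: CDB Add1=24 | r0:24,r1:8,r2:Mul1,r3:Add2
c12: - | r0:24,r1:8,r2:Mul1,r3:Add2
c13: CDB Mul1=64 | r0:24,r1:8,r2:64,r3:Add2
c14: - | r0:24,r1:8,r2:64,r3:Add2
c15: CDB Add2=128 | r0:24,r1:8,r2:64,r3:128

STATUS = VALUE 128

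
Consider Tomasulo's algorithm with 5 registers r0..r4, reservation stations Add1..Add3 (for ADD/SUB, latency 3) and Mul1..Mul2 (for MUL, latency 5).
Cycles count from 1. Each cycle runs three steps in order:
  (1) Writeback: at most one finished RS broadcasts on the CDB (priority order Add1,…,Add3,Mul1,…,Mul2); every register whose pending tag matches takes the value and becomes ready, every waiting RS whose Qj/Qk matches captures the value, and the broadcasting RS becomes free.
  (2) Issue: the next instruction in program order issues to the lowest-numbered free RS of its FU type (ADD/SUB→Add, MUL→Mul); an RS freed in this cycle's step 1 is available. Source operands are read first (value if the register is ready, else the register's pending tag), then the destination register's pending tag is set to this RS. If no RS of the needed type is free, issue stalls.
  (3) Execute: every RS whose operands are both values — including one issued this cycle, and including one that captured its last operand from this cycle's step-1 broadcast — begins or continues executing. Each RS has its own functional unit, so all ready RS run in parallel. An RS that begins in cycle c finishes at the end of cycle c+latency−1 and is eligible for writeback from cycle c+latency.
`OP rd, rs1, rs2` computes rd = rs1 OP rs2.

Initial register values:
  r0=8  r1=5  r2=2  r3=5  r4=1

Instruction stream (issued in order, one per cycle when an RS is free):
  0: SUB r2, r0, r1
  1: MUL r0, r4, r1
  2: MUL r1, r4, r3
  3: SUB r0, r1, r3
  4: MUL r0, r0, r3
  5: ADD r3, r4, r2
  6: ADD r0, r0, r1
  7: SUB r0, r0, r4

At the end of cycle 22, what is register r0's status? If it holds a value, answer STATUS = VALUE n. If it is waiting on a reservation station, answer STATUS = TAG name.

STATUS = VALUE 4

c1: issue SUB r2<-Add1 | r0:8,r1:5,r2:Add1,r3:5,r4:1
c2: issue MUL r0<-Mul1 | r0:Mul1,r1:5,r2:Add1,r3:5,r4:1
c3: issue MUL r1<-Mul2 | r0:Mul1,r1:Mul2,r2:Add1,r3:5,r4:1
c4: CDB Add1=3; issue SUB r0<-Add1 | r0:Add1,r1:Mul2,r2:3,r3:5,r4:1
c5: stall | r0:Add1,r1:Mul2,r2:3,r3:5,r4:1
c6: stall | r0:Add1,r1:Mul2,r2:3,r3:5,r4:1
c7: CDB Mul1=5; issue MUL r0<-Mul1 | r0:Mul1,r1:Mul2,r2:3,r3:5,r4:1
c8: CDB Mul2=5; issue ADD r3<-Add2 | r0:Mul1,r1:5,r2:3,r3:Add2,r4:1
c9: issue ADD r0<-Add3 | r0:Add3,r1:5,r2:3,r3:Add2,r4:1
c10: stall | r0:Add3,r1:5,r2:3,r3:Add2,r4:1
c11: CDB Add1=0; issue SUB r0<-Add1 | r0:Add1,r1:5,r2:3,r3:Add2,r4:1
c12: CDB Add2=4 | r0:Add1,r1:5,r2:3,r3:4,r4:1
c13: - | r0:Add1,r1:5,r2:3,r3:4,r4:1
c14: - | r0:Add1,r1:5,r2:3,r3:4,r4:1
c15: - | r0:Add1,r1:5,r2:3,r3:4,r4:1
c16: CDB Mul1=0 | r0:Add1,r1:5,r2:3,r3:4,r4:1
c17: - | r0:Add1,r1:5,r2:3,r3:4,r4:1
c18: - | r0:Add1,r1:5,r2:3,r3:4,r4:1
c19: CDB Add3=5 | r0:Add1,r1:5,r2:3,r3:4,r4:1
c20: - | r0:Add1,r1:5,r2:3,r3:4,r4:1
c21: - | r0:Add1,r1:5,r2:3,r3:4,r4:1
c22: CDB Add1=4 | r0:4,r1:5,r2:3,r3:4,r4:1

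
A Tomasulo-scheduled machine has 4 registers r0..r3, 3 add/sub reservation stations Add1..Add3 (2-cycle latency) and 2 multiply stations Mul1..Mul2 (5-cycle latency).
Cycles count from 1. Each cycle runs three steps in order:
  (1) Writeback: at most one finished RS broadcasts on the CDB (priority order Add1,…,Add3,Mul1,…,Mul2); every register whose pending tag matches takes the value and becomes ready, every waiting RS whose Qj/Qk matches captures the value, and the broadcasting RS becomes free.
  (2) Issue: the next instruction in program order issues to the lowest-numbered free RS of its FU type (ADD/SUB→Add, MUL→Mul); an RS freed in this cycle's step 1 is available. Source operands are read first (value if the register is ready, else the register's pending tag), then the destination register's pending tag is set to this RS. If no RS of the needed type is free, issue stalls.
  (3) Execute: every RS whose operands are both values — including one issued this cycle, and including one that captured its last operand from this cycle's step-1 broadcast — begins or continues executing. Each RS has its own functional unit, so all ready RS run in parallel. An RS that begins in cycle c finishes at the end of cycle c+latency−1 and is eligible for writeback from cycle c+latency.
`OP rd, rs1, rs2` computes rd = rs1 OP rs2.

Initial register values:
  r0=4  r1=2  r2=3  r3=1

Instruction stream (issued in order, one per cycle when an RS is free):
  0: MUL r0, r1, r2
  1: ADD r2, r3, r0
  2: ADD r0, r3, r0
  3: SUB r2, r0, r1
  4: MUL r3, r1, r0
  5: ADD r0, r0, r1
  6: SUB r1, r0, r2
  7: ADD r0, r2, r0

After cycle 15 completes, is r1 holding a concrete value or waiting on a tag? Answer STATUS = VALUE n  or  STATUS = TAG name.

  c1: issue MUL r0<-Mul1  regs: r0:Mul1,r1:2,r2:3,r3:1
  c2: issue ADD r2<-Add1  regs: r0:Mul1,r1:2,r2:Add1,r3:1
  c3: issue ADD r0<-Add2  regs: r0:Add2,r1:2,r2:Add1,r3:1
  c4: issue SUB r2<-Add3  regs: r0:Add2,r1:2,r2:Add3,r3:1
  c5: issue MUL r3<-Mul2  regs: r0:Add2,r1:2,r2:Add3,r3:Mul2
  c6: CDB Mul1=6; stall  regs: r0:Add2,r1:2,r2:Add3,r3:Mul2
  c7: stall  regs: r0:Add2,r1:2,r2:Add3,r3:Mul2
  c8: CDB Add1=7; issue ADD r0<-Add1  regs: r0:Add1,r1:2,r2:Add3,r3:Mul2
  c9: CDB Add2=7; issue SUB r1<-Add2  regs: r0:Add1,r1:Add2,r2:Add3,r3:Mul2
  c10: stall  regs: r0:Add1,r1:Add2,r2:Add3,r3:Mul2
  c11: CDB Add1=9; issue ADD r0<-Add1  regs: r0:Add1,r1:Add2,r2:Add3,r3:Mul2
  c12: CDB Add3=5  regs: r0:Add1,r1:Add2,r2:5,r3:Mul2
  c13: -  regs: r0:Add1,r1:Add2,r2:5,r3:Mul2
  c14: CDB Add1=14  regs: r0:14,r1:Add2,r2:5,r3:Mul2
  c15: CDB Add2=4  regs: r0:14,r1:4,r2:5,r3:Mul2

STATUS = VALUE 4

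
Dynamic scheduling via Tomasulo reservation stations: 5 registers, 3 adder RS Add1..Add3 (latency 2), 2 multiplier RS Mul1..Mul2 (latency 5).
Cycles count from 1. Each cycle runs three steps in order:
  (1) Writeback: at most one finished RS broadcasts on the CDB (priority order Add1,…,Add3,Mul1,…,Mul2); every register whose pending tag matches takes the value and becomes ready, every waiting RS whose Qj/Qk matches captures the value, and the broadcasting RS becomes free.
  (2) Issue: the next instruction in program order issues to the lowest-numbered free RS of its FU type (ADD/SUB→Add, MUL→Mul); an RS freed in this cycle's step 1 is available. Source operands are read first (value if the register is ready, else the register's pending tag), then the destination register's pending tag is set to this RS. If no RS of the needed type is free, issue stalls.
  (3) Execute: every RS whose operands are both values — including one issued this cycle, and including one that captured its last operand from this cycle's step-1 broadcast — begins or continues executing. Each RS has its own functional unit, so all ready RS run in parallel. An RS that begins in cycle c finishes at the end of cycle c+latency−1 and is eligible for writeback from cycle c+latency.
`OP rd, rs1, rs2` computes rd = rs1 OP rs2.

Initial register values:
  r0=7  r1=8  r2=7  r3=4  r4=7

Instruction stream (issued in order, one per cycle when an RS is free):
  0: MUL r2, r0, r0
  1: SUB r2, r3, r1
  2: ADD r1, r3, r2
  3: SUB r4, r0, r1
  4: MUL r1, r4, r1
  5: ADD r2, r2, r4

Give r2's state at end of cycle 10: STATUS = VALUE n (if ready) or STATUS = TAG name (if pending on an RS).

STATUS = VALUE 3

c1: issue MUL r2<-Mul1 | r0:7,r1:8,r2:Mul1,r3:4,r4:7
c2: issue SUB r2<-Add1 | r0:7,r1:8,r2:Add1,r3:4,r4:7
c3: issue ADD r1<-Add2 | r0:7,r1:Add2,r2:Add1,r3:4,r4:7
c4: CDB Add1=-4; issue SUB r4<-Add1 | r0:7,r1:Add2,r2:-4,r3:4,r4:Add1
c5: issue MUL r1<-Mul2 | r0:7,r1:Mul2,r2:-4,r3:4,r4:Add1
c6: CDB Add2=0; issue ADD r2<-Add2 | r0:7,r1:Mul2,r2:Add2,r3:4,r4:Add1
c7: CDB Mul1=49 | r0:7,r1:Mul2,r2:Add2,r3:4,r4:Add1
c8: CDB Add1=7 | r0:7,r1:Mul2,r2:Add2,r3:4,r4:7
c9: - | r0:7,r1:Mul2,r2:Add2,r3:4,r4:7
c10: CDB Add2=3 | r0:7,r1:Mul2,r2:3,r3:4,r4:7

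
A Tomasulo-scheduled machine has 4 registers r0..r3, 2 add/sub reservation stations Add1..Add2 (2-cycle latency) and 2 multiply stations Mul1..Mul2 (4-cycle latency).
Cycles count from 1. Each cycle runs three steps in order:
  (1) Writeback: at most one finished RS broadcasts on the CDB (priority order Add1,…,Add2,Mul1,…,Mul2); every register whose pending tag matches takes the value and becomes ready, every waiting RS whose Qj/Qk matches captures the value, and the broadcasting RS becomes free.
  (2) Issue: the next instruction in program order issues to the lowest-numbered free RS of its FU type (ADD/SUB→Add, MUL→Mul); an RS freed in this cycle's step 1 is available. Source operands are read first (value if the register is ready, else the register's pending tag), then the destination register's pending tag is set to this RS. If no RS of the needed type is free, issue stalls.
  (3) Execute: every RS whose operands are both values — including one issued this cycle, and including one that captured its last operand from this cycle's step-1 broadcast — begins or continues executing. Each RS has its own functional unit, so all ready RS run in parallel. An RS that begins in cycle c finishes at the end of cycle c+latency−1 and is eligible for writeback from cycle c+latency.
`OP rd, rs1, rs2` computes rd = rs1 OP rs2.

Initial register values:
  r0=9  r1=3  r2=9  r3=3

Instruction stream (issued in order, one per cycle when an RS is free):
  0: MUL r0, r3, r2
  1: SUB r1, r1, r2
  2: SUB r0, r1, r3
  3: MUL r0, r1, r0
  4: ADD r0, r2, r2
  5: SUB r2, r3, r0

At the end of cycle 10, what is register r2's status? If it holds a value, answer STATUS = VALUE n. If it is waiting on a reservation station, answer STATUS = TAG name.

STATUS = VALUE -15

  c1: issue MUL r0<-Mul1  regs: r0:Mul1,r1:3,r2:9,r3:3
  c2: issue SUB r1<-Add1  regs: r0:Mul1,r1:Add1,r2:9,r3:3
  c3: issue SUB r0<-Add2  regs: r0:Add2,r1:Add1,r2:9,r3:3
  c4: CDB Add1=-6; issue MUL r0<-Mul2  regs: r0:Mul2,r1:-6,r2:9,r3:3
  c5: CDB Mul1=27; issue ADD r0<-Add1  regs: r0:Add1,r1:-6,r2:9,r3:3
  c6: CDB Add2=-9; issue SUB r2<-Add2  regs: r0:Add1,r1:-6,r2:Add2,r3:3
  c7: CDB Add1=18  regs: r0:18,r1:-6,r2:Add2,r3:3
  c8: -  regs: r0:18,r1:-6,r2:Add2,r3:3
  c9: CDB Add2=-15  regs: r0:18,r1:-6,r2:-15,r3:3
  c10: CDB Mul2=54  regs: r0:18,r1:-6,r2:-15,r3:3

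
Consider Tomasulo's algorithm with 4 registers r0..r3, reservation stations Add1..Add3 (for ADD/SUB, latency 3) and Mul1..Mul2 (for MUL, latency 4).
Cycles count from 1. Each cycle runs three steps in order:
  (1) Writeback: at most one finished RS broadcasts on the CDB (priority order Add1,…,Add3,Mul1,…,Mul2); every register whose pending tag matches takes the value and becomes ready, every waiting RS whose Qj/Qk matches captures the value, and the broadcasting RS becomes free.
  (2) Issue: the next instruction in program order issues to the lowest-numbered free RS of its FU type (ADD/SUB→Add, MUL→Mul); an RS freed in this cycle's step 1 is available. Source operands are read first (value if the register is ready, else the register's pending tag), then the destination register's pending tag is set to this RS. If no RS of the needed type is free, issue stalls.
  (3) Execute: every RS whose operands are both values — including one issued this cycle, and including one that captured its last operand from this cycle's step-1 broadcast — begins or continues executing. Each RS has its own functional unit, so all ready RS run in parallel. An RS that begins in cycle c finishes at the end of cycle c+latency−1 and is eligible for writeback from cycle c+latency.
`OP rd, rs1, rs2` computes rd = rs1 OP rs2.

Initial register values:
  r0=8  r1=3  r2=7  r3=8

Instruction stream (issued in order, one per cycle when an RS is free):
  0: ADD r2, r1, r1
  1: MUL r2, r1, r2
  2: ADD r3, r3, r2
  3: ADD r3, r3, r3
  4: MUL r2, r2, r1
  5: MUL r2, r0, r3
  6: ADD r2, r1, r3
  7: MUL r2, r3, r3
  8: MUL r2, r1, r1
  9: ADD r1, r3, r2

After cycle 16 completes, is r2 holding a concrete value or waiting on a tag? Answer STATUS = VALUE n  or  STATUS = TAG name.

c1: issue ADD r2<-Add1 | r0:8,r1:3,r2:Add1,r3:8
c2: issue MUL r2<-Mul1 | r0:8,r1:3,r2:Mul1,r3:8
c3: issue ADD r3<-Add2 | r0:8,r1:3,r2:Mul1,r3:Add2
c4: CDB Add1=6; issue ADD r3<-Add1 | r0:8,r1:3,r2:Mul1,r3:Add1
c5: issue MUL r2<-Mul2 | r0:8,r1:3,r2:Mul2,r3:Add1
c6: stall | r0:8,r1:3,r2:Mul2,r3:Add1
c7: stall | r0:8,r1:3,r2:Mul2,r3:Add1
c8: CDB Mul1=18; issue MUL r2<-Mul1 | r0:8,r1:3,r2:Mul1,r3:Add1
c9: issue ADD r2<-Add3 | r0:8,r1:3,r2:Add3,r3:Add1
c10: stall | r0:8,r1:3,r2:Add3,r3:Add1
c11: CDB Add2=26; stall | r0:8,r1:3,r2:Add3,r3:Add1
c12: CDB Mul2=54; issue MUL r2<-Mul2 | r0:8,r1:3,r2:Mul2,r3:Add1
c13: stall | r0:8,r1:3,r2:Mul2,r3:Add1
c14: CDB Add1=52; stall | r0:8,r1:3,r2:Mul2,r3:52
c15: stall | r0:8,r1:3,r2:Mul2,r3:52
c16: stall | r0:8,r1:3,r2:Mul2,r3:52

STATUS = TAG Mul2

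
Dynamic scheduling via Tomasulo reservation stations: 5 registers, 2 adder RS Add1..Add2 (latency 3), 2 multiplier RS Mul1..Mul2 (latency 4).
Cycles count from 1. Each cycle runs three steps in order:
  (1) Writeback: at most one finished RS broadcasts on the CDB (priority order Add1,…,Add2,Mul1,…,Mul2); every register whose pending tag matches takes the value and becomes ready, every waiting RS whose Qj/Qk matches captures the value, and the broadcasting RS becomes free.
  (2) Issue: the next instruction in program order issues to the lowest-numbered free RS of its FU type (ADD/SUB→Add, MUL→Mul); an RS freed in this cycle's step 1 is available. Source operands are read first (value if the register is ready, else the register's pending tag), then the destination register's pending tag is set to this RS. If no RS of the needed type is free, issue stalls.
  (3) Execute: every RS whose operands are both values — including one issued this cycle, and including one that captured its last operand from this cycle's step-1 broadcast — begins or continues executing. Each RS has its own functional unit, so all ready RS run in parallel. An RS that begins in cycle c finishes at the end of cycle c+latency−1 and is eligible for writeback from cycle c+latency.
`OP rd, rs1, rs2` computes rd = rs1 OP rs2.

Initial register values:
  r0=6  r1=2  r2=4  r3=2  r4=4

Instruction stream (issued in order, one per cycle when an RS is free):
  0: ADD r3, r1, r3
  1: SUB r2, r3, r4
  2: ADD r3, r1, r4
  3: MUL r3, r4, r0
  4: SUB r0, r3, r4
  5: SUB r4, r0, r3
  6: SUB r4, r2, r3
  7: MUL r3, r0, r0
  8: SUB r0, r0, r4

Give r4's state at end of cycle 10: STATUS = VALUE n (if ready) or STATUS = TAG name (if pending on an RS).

STATUS = TAG Add2

cycle 1: issue ADD r3<-Add1 // r0:6,r1:2,r2:4,r3:Add1,r4:4
cycle 2: issue SUB r2<-Add2 // r0:6,r1:2,r2:Add2,r3:Add1,r4:4
cycle 3: stall // r0:6,r1:2,r2:Add2,r3:Add1,r4:4
cycle 4: CDB Add1=4; issue ADD r3<-Add1 // r0:6,r1:2,r2:Add2,r3:Add1,r4:4
cycle 5: issue MUL r3<-Mul1 // r0:6,r1:2,r2:Add2,r3:Mul1,r4:4
cycle 6: stall // r0:6,r1:2,r2:Add2,r3:Mul1,r4:4
cycle 7: CDB Add1=6; issue SUB r0<-Add1 // r0:Add1,r1:2,r2:Add2,r3:Mul1,r4:4
cycle 8: CDB Add2=0; issue SUB r4<-Add2 // r0:Add1,r1:2,r2:0,r3:Mul1,r4:Add2
cycle 9: CDB Mul1=24; stall // r0:Add1,r1:2,r2:0,r3:24,r4:Add2
cycle 10: stall // r0:Add1,r1:2,r2:0,r3:24,r4:Add2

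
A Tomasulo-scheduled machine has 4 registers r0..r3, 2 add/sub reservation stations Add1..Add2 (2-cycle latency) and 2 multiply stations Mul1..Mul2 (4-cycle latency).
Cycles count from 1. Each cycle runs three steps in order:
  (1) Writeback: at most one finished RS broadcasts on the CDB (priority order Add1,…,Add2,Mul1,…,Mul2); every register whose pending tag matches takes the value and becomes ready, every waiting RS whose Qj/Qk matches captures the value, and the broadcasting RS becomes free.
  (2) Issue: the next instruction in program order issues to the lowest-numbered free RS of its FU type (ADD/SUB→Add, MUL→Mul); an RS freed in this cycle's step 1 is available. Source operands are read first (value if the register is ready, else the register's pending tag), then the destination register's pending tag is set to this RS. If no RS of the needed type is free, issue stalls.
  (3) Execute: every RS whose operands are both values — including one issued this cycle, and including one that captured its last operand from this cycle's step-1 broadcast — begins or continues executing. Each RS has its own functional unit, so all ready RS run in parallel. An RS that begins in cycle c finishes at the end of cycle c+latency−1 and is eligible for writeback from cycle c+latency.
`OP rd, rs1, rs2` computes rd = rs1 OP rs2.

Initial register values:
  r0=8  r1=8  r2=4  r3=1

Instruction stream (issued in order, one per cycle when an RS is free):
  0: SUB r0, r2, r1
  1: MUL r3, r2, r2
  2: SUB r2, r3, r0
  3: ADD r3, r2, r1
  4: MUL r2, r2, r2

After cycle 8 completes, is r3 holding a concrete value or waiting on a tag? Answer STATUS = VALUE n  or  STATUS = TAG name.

STATUS = TAG Add2

  c1: issue SUB r0<-Add1  regs: r0:Add1,r1:8,r2:4,r3:1
  c2: issue MUL r3<-Mul1  regs: r0:Add1,r1:8,r2:4,r3:Mul1
  c3: CDB Add1=-4; issue SUB r2<-Add1  regs: r0:-4,r1:8,r2:Add1,r3:Mul1
  c4: issue ADD r3<-Add2  regs: r0:-4,r1:8,r2:Add1,r3:Add2
  c5: issue MUL r2<-Mul2  regs: r0:-4,r1:8,r2:Mul2,r3:Add2
  c6: CDB Mul1=16  regs: r0:-4,r1:8,r2:Mul2,r3:Add2
  c7: -  regs: r0:-4,r1:8,r2:Mul2,r3:Add2
  c8: CDB Add1=20  regs: r0:-4,r1:8,r2:Mul2,r3:Add2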